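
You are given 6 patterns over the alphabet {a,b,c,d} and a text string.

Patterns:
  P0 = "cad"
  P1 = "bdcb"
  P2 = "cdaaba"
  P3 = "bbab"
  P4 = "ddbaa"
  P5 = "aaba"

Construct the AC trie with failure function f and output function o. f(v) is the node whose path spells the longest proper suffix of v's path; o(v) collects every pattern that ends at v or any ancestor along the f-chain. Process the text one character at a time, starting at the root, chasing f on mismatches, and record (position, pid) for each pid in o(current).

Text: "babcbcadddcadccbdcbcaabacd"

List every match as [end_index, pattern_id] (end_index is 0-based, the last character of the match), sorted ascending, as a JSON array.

Build automaton:
Trie nodes:
  n0 'ε': a→21 b→4 c→1 d→16
  n1 'c': a→2 d→8
  n2 'ca': d→3
  n3 'cad': ·  [P0 ends]
  n4 'b': b→13 d→5
  n5 'bd': c→6
  n6 'bdc': b→7
  n7 'bdcb': ·  [P1 ends]
  n8 'cd': a→9
  n9 'cda': a→10
  n10 'cdaa': b→11
  n11 'cdaab': a→12
  n12 'cdaaba': ·  [P2 ends]
  n13 'bb': a→14
  n14 'bba': b→15
  n15 'bbab': ·  [P3 ends]
  n16 'd': d→17
  n17 'dd': b→18
  n18 'ddb': a→19
  n19 'ddba': a→20
  n20 'ddbaa': ·  [P4 ends]
  n21 'a': a→22
  n22 'aa': b→23
  n23 'aab': a→24
  n24 'aaba': ·  [P5 ends]

Failure links (BFS by depth):
  n1('c'): parent n0 fail=0; on 'c' 0 → fail=0;  out ∅∪∅=∅
  n4('b'): parent n0 fail=0; on 'b' 0 → fail=0;  out ∅∪∅=∅
  n16('d'): parent n0 fail=0; on 'd' 0 → fail=0;  out ∅∪∅=∅
  n21('a'): parent n0 fail=0; on 'a' 0 → fail=0;  out ∅∪∅=∅
  n2('ca'): parent n1 fail=0; on 'a' 0 → fail=21;  out ∅∪∅=∅
  n5('bd'): parent n4 fail=0; on 'd' 0 → fail=16;  out ∅∪∅=∅
  n8('cd'): parent n1 fail=0; on 'd' 0 → fail=16;  out ∅∪∅=∅
  n13('bb'): parent n4 fail=0; on 'b' 0 → fail=4;  out ∅∪∅=∅
  n17('dd'): parent n16 fail=0; on 'd' 0 → fail=16;  out ∅∪∅=∅
  n22('aa'): parent n21 fail=0; on 'a' 0 → fail=21;  out ∅∪∅=∅
  n3('cad'): parent n2 fail=21; on 'd' 21→0 → fail=16;  out {0}∪∅={0}
  n6('bdc'): parent n5 fail=16; on 'c' 16→0 → fail=1;  out ∅∪∅=∅
  n9('cda'): parent n8 fail=16; on 'a' 16→0 → fail=21;  out ∅∪∅=∅
  n14('bba'): parent n13 fail=4; on 'a' 4→0 → fail=21;  out ∅∪∅=∅
  n18('ddb'): parent n17 fail=16; on 'b' 16→0 → fail=4;  out ∅∪∅=∅
  n23('aab'): parent n22 fail=21; on 'b' 21→0 → fail=4;  out ∅∪∅=∅
  n7('bdcb'): parent n6 fail=1; on 'b' 1→0 → fail=4;  out {1}∪∅={1}
  n10('cdaa'): parent n9 fail=21; on 'a' 21 → fail=22;  out ∅∪∅=∅
  n15('bbab'): parent n14 fail=21; on 'b' 21→0 → fail=4;  out {3}∪∅={3}
  n19('ddba'): parent n18 fail=4; on 'a' 4→0 → fail=21;  out ∅∪∅=∅
  n24('aaba'): parent n23 fail=4; on 'a' 4→0 → fail=21;  out {5}∪∅={5}
  n11('cdaab'): parent n10 fail=22; on 'b' 22 → fail=23;  out ∅∪∅=∅
  n20('ddbaa'): parent n19 fail=21; on 'a' 21 → fail=22;  out {4}∪∅={4}
  n12('cdaaba'): parent n11 fail=23; on 'a' 23 → fail=24;  out {2}∪{5}={2,5}

Text stream:
pos 0 'b': at 4
pos 1 'a': at 21 ·f
pos 2 'b': at 4 ·f
pos 3 'c': at 1 ·f
pos 4 'b': at 4 ·f
pos 5 'c': at 1 ·f
pos 6 'a': at 2
pos 7 'd': at 3  ** P0@[5:7]
pos 8 'd': at 17 ·f
pos 9 'd': at 17 ·f
pos 10 'c': at 1 ·f
pos 11 'a': at 2
pos 12 'd': at 3  ** P0@[10:12]
pos 13 'c': at 1 ·f
pos 14 'c': at 1 ·f
pos 15 'b': at 4 ·f
pos 16 'd': at 5
pos 17 'c': at 6
pos 18 'b': at 7  ** P1@[15:18]
pos 19 'c': at 1 ·f
pos 20 'a': at 2
pos 21 'a': at 22 ·f
pos 22 'b': at 23
pos 23 'a': at 24  ** P5@[20:23]
pos 24 'c': at 1 ·f
pos 25 'd': at 8

Matches: [[7,0],[12,0],[18,1],[23,5]]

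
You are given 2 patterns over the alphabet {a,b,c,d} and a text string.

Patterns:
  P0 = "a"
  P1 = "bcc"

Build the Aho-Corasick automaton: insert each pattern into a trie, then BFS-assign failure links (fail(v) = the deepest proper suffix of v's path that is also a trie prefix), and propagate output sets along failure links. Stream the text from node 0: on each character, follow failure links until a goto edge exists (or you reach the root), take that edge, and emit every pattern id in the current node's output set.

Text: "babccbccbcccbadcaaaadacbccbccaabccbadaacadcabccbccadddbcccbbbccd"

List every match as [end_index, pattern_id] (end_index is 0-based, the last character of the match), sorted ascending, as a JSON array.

Build:
Trie nodes:
  0='ε' goto a→1 b→2
  1='a' goto ·  [P0 ends]
  2='b' goto c→3
  3='bc' goto c→4
  4='bcc' goto ·  [P1 ends]

Failure links (BFS by depth):
  n1('a'): parent n0 fail=0; on 'a' 0 → fail=0;  out {0}∪∅={0}
  n2('b'): parent n0 fail=0; on 'b' 0 → fail=0;  out ∅∪∅=∅
  n3('bc'): parent n2 fail=0; on 'c' 0 → fail=0;  out ∅∪∅=∅
  n4('bcc'): parent n3 fail=0; on 'c' 0 → fail=0;  out {1}∪∅={1}

Text stream:
pos 0 'b': at 2
pos 1 'a': at 1 (fail-walked)  → match P0@[1:1]
pos 2 'b': at 2 (fail-walked)
pos 3 'c': at 3
pos 4 'c': at 4  → match P1@[2:4]
pos 5 'b': at 2 (fail-walked)
pos 6 'c': at 3
pos 7 'c': at 4  → match P1@[5:7]
pos 8 'b': at 2 (fail-walked)
pos 9 'c': at 3
pos 10 'c': at 4  → match P1@[8:10]
pos 11 'c': at 0 (fail-walked)
pos 12 'b': at 2
pos 13 'a': at 1 (fail-walked)  → match P0@[13:13]
pos 14 'd': at 0 (fail-walked)
pos 15 'c': at 0
pos 16 'a': at 1  → match P0@[16:16]
pos 17 'a': at 1 (fail-walked)  → match P0@[17:17]
pos 18 'a': at 1 (fail-walked)  → match P0@[18:18]
pos 19 'a': at 1 (fail-walked)  → match P0@[19:19]
pos 20 'd': at 0 (fail-walked)
pos 21 'a': at 1  → match P0@[21:21]
pos 22 'c': at 0 (fail-walked)
pos 23 'b': at 2
pos 24 'c': at 3
pos 25 'c': at 4  → match P1@[23:25]
pos 26 'b': at 2 (fail-walked)
pos 27 'c': at 3
pos 28 'c': at 4  → match P1@[26:28]
pos 29 'a': at 1 (fail-walked)  → match P0@[29:29]
pos 30 'a': at 1 (fail-walked)  → match P0@[30:30]
pos 31 'b': at 2 (fail-walked)
pos 32 'c': at 3
pos 33 'c': at 4  → match P1@[31:33]
pos 34 'b': at 2 (fail-walked)
pos 35 'a': at 1 (fail-walked)  → match P0@[35:35]
pos 36 'd': at 0 (fail-walked)
pos 37 'a': at 1  → match P0@[37:37]
pos 38 'a': at 1 (fail-walked)  → match P0@[38:38]
pos 39 'c': at 0 (fail-walked)
pos 40 'a': at 1  → match P0@[40:40]
pos 41 'd': at 0 (fail-walked)
pos 42 'c': at 0
pos 43 'a': at 1  → match P0@[43:43]
pos 44 'b': at 2 (fail-walked)
pos 45 'c': at 3
pos 46 'c': at 4  → match P1@[44:46]
pos 47 'b': at 2 (fail-walked)
pos 48 'c': at 3
pos 49 'c': at 4  → match P1@[47:49]
pos 50 'a': at 1 (fail-walked)  → match P0@[50:50]
pos 51 'd': at 0 (fail-walked)
pos 52 'd': at 0
pos 53 'd': at 0
pos 54 'b': at 2
pos 55 'c': at 3
pos 56 'c': at 4  → match P1@[54:56]
pos 57 'c': at 0 (fail-walked)
pos 58 'b': at 2
pos 59 'b': at 2 (fail-walked)
pos 60 'b': at 2 (fail-walked)
pos 61 'c': at 3
pos 62 'c': at 4  → match P1@[60:62]
pos 63 'd': at 0 (fail-walked)

Matches: [[1,0],[4,1],[7,1],[10,1],[13,0],[16,0],[17,0],[18,0],[19,0],[21,0],[25,1],[28,1],[29,0],[30,0],[33,1],[35,0],[37,0],[38,0],[40,0],[43,0],[46,1],[49,1],[50,0],[56,1],[62,1]]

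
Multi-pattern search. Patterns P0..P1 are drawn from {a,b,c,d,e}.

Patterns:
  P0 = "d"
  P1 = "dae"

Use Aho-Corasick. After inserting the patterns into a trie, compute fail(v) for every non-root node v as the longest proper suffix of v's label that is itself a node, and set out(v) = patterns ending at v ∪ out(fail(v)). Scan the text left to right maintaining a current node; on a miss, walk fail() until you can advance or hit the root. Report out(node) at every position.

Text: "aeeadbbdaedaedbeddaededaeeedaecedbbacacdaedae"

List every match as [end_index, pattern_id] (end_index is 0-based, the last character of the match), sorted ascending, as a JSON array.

Build automaton:
Trie nodes:
  n0 'ε': d→1
  n1 'd': a→2  [P0 ends]
  n2 'da': e→3
  n3 'dae': ·  [P1 ends]

Failure links (BFS by depth):
  fail(1) 'd': from fail(0)=0 chase 'd': 0 ⇒ 0;  out={0}∪out(0)={0}
  fail(2) 'da': from fail(1)=0 chase 'a': 0 ⇒ 0;  out=∅∪out(0)=∅
  fail(3) 'dae': from fail(2)=0 chase 'e': 0 ⇒ 0;  out={1}∪out(0)={1}

Text stream:
[0] read 'a'  n0⇒n0
[1] read 'e'  n0⇒n0
[2] read 'e'  n0⇒n0
[3] read 'a'  n0⇒n0
[4] read 'd'  n0⇒n1  ** P0@[4:4]
[5] read 'b'  n1⇒n0 (fail-walked)
[6] read 'b'  n0⇒n0
[7] read 'd'  n0⇒n1  ** P0@[7:7]
[8] read 'a'  n1⇒n2
[9] read 'e'  n2⇒n3  ** P1@[7:9]
[10] read 'd'  n3⇒n1 (fail-walked)  ** P0@[10:10]
[11] read 'a'  n1⇒n2
[12] read 'e'  n2⇒n3  ** P1@[10:12]
[13] read 'd'  n3⇒n1 (fail-walked)  ** P0@[13:13]
[14] read 'b'  n1⇒n0 (fail-walked)
[15] read 'e'  n0⇒n0
[16] read 'd'  n0⇒n1  ** P0@[16:16]
[17] read 'd'  n1⇒n1 (fail-walked)  ** P0@[17:17]
[18] read 'a'  n1⇒n2
[19] read 'e'  n2⇒n3  ** P1@[17:19]
[20] read 'd'  n3⇒n1 (fail-walked)  ** P0@[20:20]
[21] read 'e'  n1⇒n0 (fail-walked)
[22] read 'd'  n0⇒n1  ** P0@[22:22]
[23] read 'a'  n1⇒n2
[24] read 'e'  n2⇒n3  ** P1@[22:24]
[25] read 'e'  n3⇒n0 (fail-walked)
[26] read 'e'  n0⇒n0
[27] read 'd'  n0⇒n1  ** P0@[27:27]
[28] read 'a'  n1⇒n2
[29] read 'e'  n2⇒n3  ** P1@[27:29]
[30] read 'c'  n3⇒n0 (fail-walked)
[31] read 'e'  n0⇒n0
[32] read 'd'  n0⇒n1  ** P0@[32:32]
[33] read 'b'  n1⇒n0 (fail-walked)
[34] read 'b'  n0⇒n0
[35] read 'a'  n0⇒n0
[36] read 'c'  n0⇒n0
[37] read 'a'  n0⇒n0
[38] read 'c'  n0⇒n0
[39] read 'd'  n0⇒n1  ** P0@[39:39]
[40] read 'a'  n1⇒n2
[41] read 'e'  n2⇒n3  ** P1@[39:41]
[42] read 'd'  n3⇒n1 (fail-walked)  ** P0@[42:42]
[43] read 'a'  n1⇒n2
[44] read 'e'  n2⇒n3  ** P1@[42:44]

Result: [[4,0],[7,0],[9,1],[10,0],[12,1],[13,0],[16,0],[17,0],[19,1],[20,0],[22,0],[24,1],[27,0],[29,1],[32,0],[39,0],[41,1],[42,0],[44,1]]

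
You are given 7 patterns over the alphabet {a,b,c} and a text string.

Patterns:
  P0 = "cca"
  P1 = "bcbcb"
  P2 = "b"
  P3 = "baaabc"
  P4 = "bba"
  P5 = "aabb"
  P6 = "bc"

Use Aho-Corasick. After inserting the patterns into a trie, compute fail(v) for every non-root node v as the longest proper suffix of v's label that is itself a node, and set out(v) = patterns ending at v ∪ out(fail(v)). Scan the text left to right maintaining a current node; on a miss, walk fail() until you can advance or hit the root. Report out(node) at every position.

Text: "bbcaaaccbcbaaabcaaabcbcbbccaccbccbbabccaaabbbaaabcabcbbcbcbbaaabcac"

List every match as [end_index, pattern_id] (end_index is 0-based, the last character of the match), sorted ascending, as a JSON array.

Construct AC machine:
Trie (insert patterns):
  n0 'ε': a→16 b→4 c→1
  n1 'c': c→2
  n2 'cc': a→3
  n3 'cca': ·  [P0 ends]
  n4 'b': a→9 b→14 c→5  [P2 ends]
  n5 'bc': b→6  [P6 ends]
  n6 'bcb': c→7
  n7 'bcbc': b→8
  n8 'bcbcb': ·  [P1 ends]
  n9 'ba': a→10
  n10 'baa': a→11
  n11 'baaa': b→12
  n12 'baaab': c→13
  n13 'baaabc': ·  [P3 ends]
  n14 'bb': a→15
  n15 'bba': ·  [P4 ends]
  n16 'a': a→17
  n17 'aa': b→18
  n18 'aab': b→19
  n19 'aabb': ·  [P5 ends]

Failure links (BFS by depth):
  n1('c'): parent n0 fail=0; on 'c' 0 → fail=0;  out ∅∪∅=∅
  n4('b'): parent n0 fail=0; on 'b' 0 → fail=0;  out {2}∪∅={2}
  n16('a'): parent n0 fail=0; on 'a' 0 → fail=0;  out ∅∪∅=∅
  n2('cc'): parent n1 fail=0; on 'c' 0 → fail=1;  out ∅∪∅=∅
  n5('bc'): parent n4 fail=0; on 'c' 0 → fail=1;  out {6}∪∅={6}
  n9('ba'): parent n4 fail=0; on 'a' 0 → fail=16;  out ∅∪∅=∅
  n14('bb'): parent n4 fail=0; on 'b' 0 → fail=4;  out ∅∪{2}={2}
  n17('aa'): parent n16 fail=0; on 'a' 0 → fail=16;  out ∅∪∅=∅
  n3('cca'): parent n2 fail=1; on 'a' 1→0 → fail=16;  out {0}∪∅={0}
  n6('bcb'): parent n5 fail=1; on 'b' 1→0 → fail=4;  out ∅∪{2}={2}
  n10('baa'): parent n9 fail=16; on 'a' 16 → fail=17;  out ∅∪∅=∅
  n15('bba'): parent n14 fail=4; on 'a' 4 → fail=9;  out {4}∪∅={4}
  n18('aab'): parent n17 fail=16; on 'b' 16→0 → fail=4;  out ∅∪{2}={2}
  n7('bcbc'): parent n6 fail=4; on 'c' 4 → fail=5;  out ∅∪{6}={6}
  n11('baaa'): parent n10 fail=17; on 'a' 17→16 → fail=17;  out ∅∪∅=∅
  n19('aabb'): parent n18 fail=4; on 'b' 4 → fail=14;  out {5}∪{2}={2,5}
  n8('bcbcb'): parent n7 fail=5; on 'b' 5 → fail=6;  out {1}∪{2}={1,2}
  n12('baaab'): parent n11 fail=17; on 'b' 17 → fail=18;  out ∅∪{2}={2}
  n13('baaabc'): parent n12 fail=18; on 'c' 18→4 → fail=5;  out {3}∪{6}={3,6}

Run:
i=0 'b': node 0→4  → match P2@[0:0]
i=1 'b': node 4→14  → match P2@[1:1]
i=2 'c': node 14→5 (fail-walked)  → match P6@[1:2]
i=3 'a': node 5→16 (fail-walked)
i=4 'a': node 16→17
i=5 'a': node 17→17 (fail-walked)
i=6 'c': node 17→1 (fail-walked)
i=7 'c': node 1→2
i=8 'b': node 2→4 (fail-walked)  → match P2@[8:8]
i=9 'c': node 4→5  → match P6@[8:9]
i=10 'b': node 5→6  → match P2@[10:10]
i=11 'a': node 6→9 (fail-walked)
i=12 'a': node 9→10
i=13 'a': node 10→11
i=14 'b': node 11→12  → match P2@[14:14]
i=15 'c': node 12→13  → match P3@[10:15],P6@[14:15]
i=16 'a': node 13→16 (fail-walked)
i=17 'a': node 16→17
i=18 'a': node 17→17 (fail-walked)
i=19 'b': node 17→18  → match P2@[19:19]
i=20 'c': node 18→5 (fail-walked)  → match P6@[19:20]
i=21 'b': node 5→6  → match P2@[21:21]
i=22 'c': node 6→7  → match P6@[21:22]
i=23 'b': node 7→8  → match P1@[19:23],P2@[23:23]
i=24 'b': node 8→14 (fail-walked)  → match P2@[24:24]
i=25 'c': node 14→5 (fail-walked)  → match P6@[24:25]
i=26 'c': node 5→2 (fail-walked)
i=27 'a': node 2→3  → match P0@[25:27]
i=28 'c': node 3→1 (fail-walked)
i=29 'c': node 1→2
i=30 'b': node 2→4 (fail-walked)  → match P2@[30:30]
i=31 'c': node 4→5  → match P6@[30:31]
i=32 'c': node 5→2 (fail-walked)
i=33 'b': node 2→4 (fail-walked)  → match P2@[33:33]
i=34 'b': node 4→14  → match P2@[34:34]
i=35 'a': node 14→15  → match P4@[33:35]
i=36 'b': node 15→4 (fail-walked)  → match P2@[36:36]
i=37 'c': node 4→5  → match P6@[36:37]
i=38 'c': node 5→2 (fail-walked)
i=39 'a': node 2→3  → match P0@[37:39]
i=40 'a': node 3→17 (fail-walked)
i=41 'a': node 17→17 (fail-walked)
i=42 'b': node 17→18  → match P2@[42:42]
i=43 'b': node 18→19  → match P2@[43:43],P5@[40:43]
i=44 'b': node 19→14 (fail-walked)  → match P2@[44:44]
i=45 'a': node 14→15  → match P4@[43:45]
i=46 'a': node 15→10 (fail-walked)
i=47 'a': node 10→11
i=48 'b': node 11→12  → match P2@[48:48]
i=49 'c': node 12→13  → match P3@[44:49],P6@[48:49]
i=50 'a': node 13→16 (fail-walked)
i=51 'b': node 16→4 (fail-walked)  → match P2@[51:51]
i=52 'c': node 4→5  → match P6@[51:52]
i=53 'b': node 5→6  → match P2@[53:53]
i=54 'b': node 6→14 (fail-walked)  → match P2@[54:54]
i=55 'c': node 14→5 (fail-walked)  → match P6@[54:55]
i=56 'b': node 5→6  → match P2@[56:56]
i=57 'c': node 6→7  → match P6@[56:57]
i=58 'b': node 7→8  → match P1@[54:58],P2@[58:58]
i=59 'b': node 8→14 (fail-walked)  → match P2@[59:59]
i=60 'a': node 14→15  → match P4@[58:60]
i=61 'a': node 15→10 (fail-walked)
i=62 'a': node 10→11
i=63 'b': node 11→12  → match P2@[63:63]
i=64 'c': node 12→13  → match P3@[59:64],P6@[63:64]
i=65 'a': node 13→16 (fail-walked)
i=66 'c': node 16→1 (fail-walked)

All matches (sorted): [[0,2],[1,2],[2,6],[8,2],[9,6],[10,2],[14,2],[15,3],[15,6],[19,2],[20,6],[21,2],[22,6],[23,1],[23,2],[24,2],[25,6],[27,0],[30,2],[31,6],[33,2],[34,2],[35,4],[36,2],[37,6],[39,0],[42,2],[43,2],[43,5],[44,2],[45,4],[48,2],[49,3],[49,6],[51,2],[52,6],[53,2],[54,2],[55,6],[56,2],[57,6],[58,1],[58,2],[59,2],[60,4],[63,2],[64,3],[64,6]]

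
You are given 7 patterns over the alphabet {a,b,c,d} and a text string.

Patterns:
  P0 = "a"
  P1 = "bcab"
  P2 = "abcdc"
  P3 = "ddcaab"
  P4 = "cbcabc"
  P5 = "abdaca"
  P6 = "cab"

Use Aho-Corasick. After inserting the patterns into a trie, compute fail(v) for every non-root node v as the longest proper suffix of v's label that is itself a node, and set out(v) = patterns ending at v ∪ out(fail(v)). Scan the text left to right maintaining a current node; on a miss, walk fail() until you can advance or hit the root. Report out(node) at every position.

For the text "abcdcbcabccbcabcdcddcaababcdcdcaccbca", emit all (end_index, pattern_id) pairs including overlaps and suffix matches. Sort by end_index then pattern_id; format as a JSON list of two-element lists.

Build:
Trie (insert patterns):
  n0 'ε': a→1 b→2 c→16 d→10
  n1 'a': b→6  ←P0
  n2 'b': c→3
  n3 'bc': a→4
  n4 'bca': b→5
  n5 'bcab': ·  ←P1
  n6 'ab': c→7 d→22
  n7 'abc': d→8
  n8 'abcd': c→9
  n9 'abcdc': ·  ←P2
  n10 'd': d→11
  n11 'dd': c→12
  n12 'ddc': a→13
  n13 'ddca': a→14
  n14 'ddcaa': b→15
  n15 'ddcaab': ·  ←P3
  n16 'c': a→26 b→17
  n17 'cb': c→18
  n18 'cbc': a→19
  n19 'cbca': b→20
  n20 'cbcab': c→21
  n21 'cbcabc': ·  ←P4
  n22 'abd': a→23
  n23 'abda': c→24
  n24 'abdac': a→25
  n25 'abdaca': ·  ←P5
  n26 'ca': b→27
  n27 'cab': ·  ←P6

BFS fail/out derivation:
  n1('a'): parent n0 fail=0; on 'a' 0 → fail=0;  out {0}∪∅={0}
  n2('b'): parent n0 fail=0; on 'b' 0 → fail=0;  out ∅∪∅=∅
  n10('d'): parent n0 fail=0; on 'd' 0 → fail=0;  out ∅∪∅=∅
  n16('c'): parent n0 fail=0; on 'c' 0 → fail=0;  out ∅∪∅=∅
  n3('bc'): parent n2 fail=0; on 'c' 0 → fail=16;  out ∅∪∅=∅
  n6('ab'): parent n1 fail=0; on 'b' 0 → fail=2;  out ∅∪∅=∅
  n11('dd'): parent n10 fail=0; on 'd' 0 → fail=10;  out ∅∪∅=∅
  n17('cb'): parent n16 fail=0; on 'b' 0 → fail=2;  out ∅∪∅=∅
  n26('ca'): parent n16 fail=0; on 'a' 0 → fail=1;  out ∅∪{0}={0}
  n4('bca'): parent n3 fail=16; on 'a' 16 → fail=26;  out ∅∪{0}={0}
  n7('abc'): parent n6 fail=2; on 'c' 2 → fail=3;  out ∅∪∅=∅
  n12('ddc'): parent n11 fail=10; on 'c' 10→0 → fail=16;  out ∅∪∅=∅
  n18('cbc'): parent n17 fail=2; on 'c' 2 → fail=3;  out ∅∪∅=∅
  n22('abd'): parent n6 fail=2; on 'd' 2→0 → fail=10;  out ∅∪∅=∅
  n27('cab'): parent n26 fail=1; on 'b' 1 → fail=6;  out {6}∪∅={6}
  n5('bcab'): parent n4 fail=26; on 'b' 26 → fail=27;  out {1}∪{6}={1,6}
  n8('abcd'): parent n7 fail=3; on 'd' 3→16→0 → fail=10;  out ∅∪∅=∅
  n13('ddca'): parent n12 fail=16; on 'a' 16 → fail=26;  out ∅∪{0}={0}
  n19('cbca'): parent n18 fail=3; on 'a' 3 → fail=4;  out ∅∪{0}={0}
  n23('abda'): parent n22 fail=10; on 'a' 10→0 → fail=1;  out ∅∪{0}={0}
  n9('abcdc'): parent n8 fail=10; on 'c' 10→0 → fail=16;  out {2}∪∅={2}
  n14('ddcaa'): parent n13 fail=26; on 'a' 26→1→0 → fail=1;  out ∅∪{0}={0}
  n20('cbcab'): parent n19 fail=4; on 'b' 4 → fail=5;  out ∅∪{1,6}={1,6}
  n24('abdac'): parent n23 fail=1; on 'c' 1→0 → fail=16;  out ∅∪∅=∅
  n15('ddcaab'): parent n14 fail=1; on 'b' 1 → fail=6;  out {3}∪∅={3}
  n21('cbcabc'): parent n20 fail=5; on 'c' 5→27→6 → fail=7;  out {4}∪∅={4}
  n25('abdaca'): parent n24 fail=16; on 'a' 16 → fail=26;  out {5}∪{0}={0,5}

Run:
pos 0 'a': at 1  ** P0@[0:0]
pos 1 'b': at 6
pos 2 'c': at 7
pos 3 'd': at 8
pos 4 'c': at 9  ** P2@[0:4]
pos 5 'b': at 17 (via fail)
pos 6 'c': at 18
pos 7 'a': at 19  ** P0@[7:7]
pos 8 'b': at 20  ** P1@[5:8],P6@[6:8]
pos 9 'c': at 21  ** P4@[4:9]
pos 10 'c': at 16 (via fail)
pos 11 'b': at 17
pos 12 'c': at 18
pos 13 'a': at 19  ** P0@[13:13]
pos 14 'b': at 20  ** P1@[11:14],P6@[12:14]
pos 15 'c': at 21  ** P4@[10:15]
pos 16 'd': at 8 (via fail)
pos 17 'c': at 9  ** P2@[13:17]
pos 18 'd': at 10 (via fail)
pos 19 'd': at 11
pos 20 'c': at 12
pos 21 'a': at 13  ** P0@[21:21]
pos 22 'a': at 14  ** P0@[22:22]
pos 23 'b': at 15  ** P3@[18:23]
pos 24 'a': at 1 (via fail)  ** P0@[24:24]
pos 25 'b': at 6
pos 26 'c': at 7
pos 27 'd': at 8
pos 28 'c': at 9  ** P2@[24:28]
pos 29 'd': at 10 (via fail)
pos 30 'c': at 16 (via fail)
pos 31 'a': at 26  ** P0@[31:31]
pos 32 'c': at 16 (via fail)
pos 33 'c': at 16 (via fail)
pos 34 'b': at 17
pos 35 'c': at 18
pos 36 'a': at 19  ** P0@[36:36]

Matches: [[0,0],[4,2],[7,0],[8,1],[8,6],[9,4],[13,0],[14,1],[14,6],[15,4],[17,2],[21,0],[22,0],[23,3],[24,0],[28,2],[31,0],[36,0]]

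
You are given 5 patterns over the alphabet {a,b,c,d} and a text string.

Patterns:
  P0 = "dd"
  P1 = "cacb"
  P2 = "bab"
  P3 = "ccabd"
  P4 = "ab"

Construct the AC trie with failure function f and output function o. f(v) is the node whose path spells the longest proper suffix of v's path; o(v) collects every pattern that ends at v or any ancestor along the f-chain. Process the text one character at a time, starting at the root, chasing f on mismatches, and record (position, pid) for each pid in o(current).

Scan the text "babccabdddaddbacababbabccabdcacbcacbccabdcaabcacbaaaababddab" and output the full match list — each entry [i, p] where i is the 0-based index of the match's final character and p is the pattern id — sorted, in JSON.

Build automaton:
Trie nodes:
  0='ε' goto a→14 b→7 c→3 d→1
  1='d' goto d→2
  2='dd' goto ·  [P0 ends]
  3='c' goto a→4 c→10
  4='ca' goto c→5
  5='cac' goto b→6
  6='cacb' goto ·  [P1 ends]
  7='b' goto a→8
  8='ba' goto b→9
  9='bab' goto ·  [P2 ends]
  10='cc' goto a→11
  11='cca' goto b→12
  12='ccab' goto d→13
  13='ccabd' goto ·  [P3 ends]
  14='a' goto b→15
  15='ab' goto ·  [P4 ends]

BFS fail/out derivation:
  fail(1) 'd': from fail(0)=0 chase 'd': 0 ⇒ 0;  out=∅∪out(0)=∅
  fail(3) 'c': from fail(0)=0 chase 'c': 0 ⇒ 0;  out=∅∪out(0)=∅
  fail(7) 'b': from fail(0)=0 chase 'b': 0 ⇒ 0;  out=∅∪out(0)=∅
  fail(14) 'a': from fail(0)=0 chase 'a': 0 ⇒ 0;  out=∅∪out(0)=∅
  fail(2) 'dd': from fail(1)=0 chase 'd': 0 ⇒ 1;  out={0}∪out(1)={0}
  fail(4) 'ca': from fail(3)=0 chase 'a': 0 ⇒ 14;  out=∅∪out(14)=∅
  fail(8) 'ba': from fail(7)=0 chase 'a': 0 ⇒ 14;  out=∅∪out(14)=∅
  fail(10) 'cc': from fail(3)=0 chase 'c': 0 ⇒ 3;  out=∅∪out(3)=∅
  fail(15) 'ab': from fail(14)=0 chase 'b': 0 ⇒ 7;  out={4}∪out(7)={4}
  fail(5) 'cac': from fail(4)=14 chase 'c': 14→0 ⇒ 3;  out=∅∪out(3)=∅
  fail(9) 'bab': from fail(8)=14 chase 'b': 14 ⇒ 15;  out={2}∪out(15)={2,4}
  fail(11) 'cca': from fail(10)=3 chase 'a': 3 ⇒ 4;  out=∅∪out(4)=∅
  fail(6) 'cacb': from fail(5)=3 chase 'b': 3→0 ⇒ 7;  out={1}∪out(7)={1}
  fail(12) 'ccab': from fail(11)=4 chase 'b': 4→14 ⇒ 15;  out=∅∪out(15)={4}
  fail(13) 'ccabd': from fail(12)=15 chase 'd': 15→7→0 ⇒ 1;  out={3}∪out(1)={3}

Scan:
[0] read 'b'  n0⇒n7
[1] read 'a'  n7⇒n8
[2] read 'b'  n8⇒n9  → match P2@[0:2],P4@[1:2]
[3] read 'c'  n9⇒n3 (via fail)
[4] read 'c'  n3⇒n10
[5] read 'a'  n10⇒n11
[6] read 'b'  n11⇒n12  → match P4@[5:6]
[7] read 'd'  n12⇒n13  → match P3@[3:7]
[8] read 'd'  n13⇒n2 (via fail)  → match P0@[7:8]
[9] read 'd'  n2⇒n2 (via fail)  → match P0@[8:9]
[10] read 'a'  n2⇒n14 (via fail)
[11] read 'd'  n14⇒n1 (via fail)
[12] read 'd'  n1⇒n2  → match P0@[11:12]
[13] read 'b'  n2⇒n7 (via fail)
[14] read 'a'  n7⇒n8
[15] read 'c'  n8⇒n3 (via fail)
[16] read 'a'  n3⇒n4
[17] read 'b'  n4⇒n15 (via fail)  → match P4@[16:17]
[18] read 'a'  n15⇒n8 (via fail)
[19] read 'b'  n8⇒n9  → match P2@[17:19],P4@[18:19]
[20] read 'b'  n9⇒n7 (via fail)
[21] read 'a'  n7⇒n8
[22] read 'b'  n8⇒n9  → match P2@[20:22],P4@[21:22]
[23] read 'c'  n9⇒n3 (via fail)
[24] read 'c'  n3⇒n10
[25] read 'a'  n10⇒n11
[26] read 'b'  n11⇒n12  → match P4@[25:26]
[27] read 'd'  n12⇒n13  → match P3@[23:27]
[28] read 'c'  n13⇒n3 (via fail)
[29] read 'a'  n3⇒n4
[30] read 'c'  n4⇒n5
[31] read 'b'  n5⇒n6  → match P1@[28:31]
[32] read 'c'  n6⇒n3 (via fail)
[33] read 'a'  n3⇒n4
[34] read 'c'  n4⇒n5
[35] read 'b'  n5⇒n6  → match P1@[32:35]
[36] read 'c'  n6⇒n3 (via fail)
[37] read 'c'  n3⇒n10
[38] read 'a'  n10⇒n11
[39] read 'b'  n11⇒n12  → match P4@[38:39]
[40] read 'd'  n12⇒n13  → match P3@[36:40]
[41] read 'c'  n13⇒n3 (via fail)
[42] read 'a'  n3⇒n4
[43] read 'a'  n4⇒n14 (via fail)
[44] read 'b'  n14⇒n15  → match P4@[43:44]
[45] read 'c'  n15⇒n3 (via fail)
[46] read 'a'  n3⇒n4
[47] read 'c'  n4⇒n5
[48] read 'b'  n5⇒n6  → match P1@[45:48]
[49] read 'a'  n6⇒n8 (via fail)
[50] read 'a'  n8⇒n14 (via fail)
[51] read 'a'  n14⇒n14 (via fail)
[52] read 'a'  n14⇒n14 (via fail)
[53] read 'b'  n14⇒n15  → match P4@[52:53]
[54] read 'a'  n15⇒n8 (via fail)
[55] read 'b'  n8⇒n9  → match P2@[53:55],P4@[54:55]
[56] read 'd'  n9⇒n1 (via fail)
[57] read 'd'  n1⇒n2  → match P0@[56:57]
[58] read 'a'  n2⇒n14 (via fail)
[59] read 'b'  n14⇒n15  → match P4@[58:59]

Result: [[2,2],[2,4],[6,4],[7,3],[8,0],[9,0],[12,0],[17,4],[19,2],[19,4],[22,2],[22,4],[26,4],[27,3],[31,1],[35,1],[39,4],[40,3],[44,4],[48,1],[53,4],[55,2],[55,4],[57,0],[59,4]]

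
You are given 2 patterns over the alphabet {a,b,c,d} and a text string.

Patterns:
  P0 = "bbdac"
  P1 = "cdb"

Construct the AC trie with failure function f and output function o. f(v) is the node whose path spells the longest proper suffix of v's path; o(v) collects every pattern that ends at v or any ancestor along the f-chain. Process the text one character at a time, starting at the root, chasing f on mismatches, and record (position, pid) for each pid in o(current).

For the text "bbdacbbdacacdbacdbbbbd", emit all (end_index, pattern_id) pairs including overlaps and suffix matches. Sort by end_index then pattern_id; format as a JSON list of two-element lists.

Build:
Trie nodes:
  0='ε' goto b→1 c→6
  1='b' goto b→2
  2='bb' goto d→3
  3='bbd' goto a→4
  4='bbda' goto c→5
  5='bbdac' goto ·  [P0 ends]
  6='c' goto d→7
  7='cd' goto b→8
  8='cdb' goto ·  [P1 ends]

Failure links (BFS by depth):
  n1('b'): parent n0 fail=0; on 'b' 0 → fail=0;  out ∅∪∅=∅
  n6('c'): parent n0 fail=0; on 'c' 0 → fail=0;  out ∅∪∅=∅
  n2('bb'): parent n1 fail=0; on 'b' 0 → fail=1;  out ∅∪∅=∅
  n7('cd'): parent n6 fail=0; on 'd' 0 → fail=0;  out ∅∪∅=∅
  n3('bbd'): parent n2 fail=1; on 'd' 1→0 → fail=0;  out ∅∪∅=∅
  n8('cdb'): parent n7 fail=0; on 'b' 0 → fail=1;  out {1}∪∅={1}
  n4('bbda'): parent n3 fail=0; on 'a' 0 → fail=0;  out ∅∪∅=∅
  n5('bbdac'): parent n4 fail=0; on 'c' 0 → fail=6;  out {0}∪∅={0}

Text stream:
pos 0 'b': at 1
pos 1 'b': at 2
pos 2 'd': at 3
pos 3 'a': at 4
pos 4 'c': at 5  emit P0@[0:4]
pos 5 'b': at 1 ·f
pos 6 'b': at 2
pos 7 'd': at 3
pos 8 'a': at 4
pos 9 'c': at 5  emit P0@[5:9]
pos 10 'a': at 0 ·f
pos 11 'c': at 6
pos 12 'd': at 7
pos 13 'b': at 8  emit P1@[11:13]
pos 14 'a': at 0 ·f
pos 15 'c': at 6
pos 16 'd': at 7
pos 17 'b': at 8  emit P1@[15:17]
pos 18 'b': at 2 ·f
pos 19 'b': at 2 ·f
pos 20 'b': at 2 ·f
pos 21 'd': at 3

All matches (sorted): [[4,0],[9,0],[13,1],[17,1]]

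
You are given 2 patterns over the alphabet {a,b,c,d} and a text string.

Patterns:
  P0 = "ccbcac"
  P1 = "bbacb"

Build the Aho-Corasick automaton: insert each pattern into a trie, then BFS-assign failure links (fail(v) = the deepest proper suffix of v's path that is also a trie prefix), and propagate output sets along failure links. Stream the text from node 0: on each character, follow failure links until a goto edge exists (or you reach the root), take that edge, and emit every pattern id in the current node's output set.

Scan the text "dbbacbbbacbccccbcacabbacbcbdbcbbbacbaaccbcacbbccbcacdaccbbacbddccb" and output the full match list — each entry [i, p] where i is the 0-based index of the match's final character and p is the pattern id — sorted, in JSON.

Construct AC machine:
Trie nodes:
  0='ε' goto b→7 c→1
  1='c' goto c→2
  2='cc' goto b→3
  3='ccb' goto c→4
  4='ccbc' goto a→5
  5='ccbca' goto c→6
  6='ccbcac' goto ·  ←P0
  7='b' goto b→8
  8='bb' goto a→9
  9='bba' goto c→10
  10='bbac' goto b→11
  11='bbacb' goto ·  ←P1

BFS fail/out derivation:
  n1('c'): parent n0 fail=0; on 'c' 0 → fail=0;  out ∅∪∅=∅
  n7('b'): parent n0 fail=0; on 'b' 0 → fail=0;  out ∅∪∅=∅
  n2('cc'): parent n1 fail=0; on 'c' 0 → fail=1;  out ∅∪∅=∅
  n8('bb'): parent n7 fail=0; on 'b' 0 → fail=7;  out ∅∪∅=∅
  n3('ccb'): parent n2 fail=1; on 'b' 1→0 → fail=7;  out ∅∪∅=∅
  n9('bba'): parent n8 fail=7; on 'a' 7→0 → fail=0;  out ∅∪∅=∅
  n4('ccbc'): parent n3 fail=7; on 'c' 7→0 → fail=1;  out ∅∪∅=∅
  n10('bbac'): parent n9 fail=0; on 'c' 0 → fail=1;  out ∅∪∅=∅
  n5('ccbca'): parent n4 fail=1; on 'a' 1→0 → fail=0;  out ∅∪∅=∅
  n11('bbacb'): parent n10 fail=1; on 'b' 1→0 → fail=7;  out {1}∪∅={1}
  n6('ccbcac'): parent n5 fail=0; on 'c' 0 → fail=1;  out {0}∪∅={0}

Run:
pos 0 'd': at 0
pos 1 'b': at 7
pos 2 'b': at 8
pos 3 'a': at 9
pos 4 'c': at 10
pos 5 'b': at 11  → match P1@[1:5]
pos 6 'b': at 8 ·f
pos 7 'b': at 8 ·f
pos 8 'a': at 9
pos 9 'c': at 10
pos 10 'b': at 11  → match P1@[6:10]
pos 11 'c': at 1 ·f
pos 12 'c': at 2
pos 13 'c': at 2 ·f
pos 14 'c': at 2 ·f
pos 15 'b': at 3
pos 16 'c': at 4
pos 17 'a': at 5
pos 18 'c': at 6  → match P0@[13:18]
pos 19 'a': at 0 ·f
pos 20 'b': at 7
pos 21 'b': at 8
pos 22 'a': at 9
pos 23 'c': at 10
pos 24 'b': at 11  → match P1@[20:24]
pos 25 'c': at 1 ·f
pos 26 'b': at 7 ·f
pos 27 'd': at 0 ·f
pos 28 'b': at 7
pos 29 'c': at 1 ·f
pos 30 'b': at 7 ·f
pos 31 'b': at 8
pos 32 'b': at 8 ·f
pos 33 'a': at 9
pos 34 'c': at 10
pos 35 'b': at 11  → match P1@[31:35]
pos 36 'a': at 0 ·f
pos 37 'a': at 0
pos 38 'c': at 1
pos 39 'c': at 2
pos 40 'b': at 3
pos 41 'c': at 4
pos 42 'a': at 5
pos 43 'c': at 6  → match P0@[38:43]
pos 44 'b': at 7 ·f
pos 45 'b': at 8
pos 46 'c': at 1 ·f
pos 47 'c': at 2
pos 48 'b': at 3
pos 49 'c': at 4
pos 50 'a': at 5
pos 51 'c': at 6  → match P0@[46:51]
pos 52 'd': at 0 ·f
pos 53 'a': at 0
pos 54 'c': at 1
pos 55 'c': at 2
pos 56 'b': at 3
pos 57 'b': at 8 ·f
pos 58 'a': at 9
pos 59 'c': at 10
pos 60 'b': at 11  → match P1@[56:60]
pos 61 'd': at 0 ·f
pos 62 'd': at 0
pos 63 'c': at 1
pos 64 'c': at 2
pos 65 'b': at 3

Result: [[5,1],[10,1],[18,0],[24,1],[35,1],[43,0],[51,0],[60,1]]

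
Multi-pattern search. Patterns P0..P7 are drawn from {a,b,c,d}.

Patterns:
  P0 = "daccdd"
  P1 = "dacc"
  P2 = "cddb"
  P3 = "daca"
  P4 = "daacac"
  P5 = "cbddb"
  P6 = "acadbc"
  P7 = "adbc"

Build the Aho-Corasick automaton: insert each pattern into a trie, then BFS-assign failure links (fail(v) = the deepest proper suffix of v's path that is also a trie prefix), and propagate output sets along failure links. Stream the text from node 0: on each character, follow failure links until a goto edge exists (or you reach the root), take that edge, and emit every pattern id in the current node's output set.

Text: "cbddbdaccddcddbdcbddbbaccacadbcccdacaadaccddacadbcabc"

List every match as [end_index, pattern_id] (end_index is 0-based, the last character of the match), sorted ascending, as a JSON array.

Construct AC machine:
Trie nodes:
  n0 'ε': a→20 c→7 d→1
  n1 'd': a→2
  n2 'da': a→12 c→3
  n3 'dac': a→11 c→4
  n4 'dacc': d→5  [P1 ends]
  n5 'daccd': d→6
  n6 'daccdd': ·  [P0 ends]
  n7 'c': b→16 d→8
  n8 'cd': d→9
  n9 'cdd': b→10
  n10 'cddb': ·  [P2 ends]
  n11 'daca': ·  [P3 ends]
  n12 'daa': c→13
  n13 'daac': a→14
  n14 'daaca': c→15
  n15 'daacac': ·  [P4 ends]
  n16 'cb': d→17
  n17 'cbd': d→18
  n18 'cbdd': b→19
  n19 'cbddb': ·  [P5 ends]
  n20 'a': c→21 d→26
  n21 'ac': a→22
  n22 'aca': d→23
  n23 'acad': b→24
  n24 'acadb': c→25
  n25 'acadbc': ·  [P6 ends]
  n26 'ad': b→27
  n27 'adb': c→28
  n28 'adbc': ·  [P7 ends]

BFS fail/out derivation:
  fail(1) 'd': from fail(0)=0 chase 'd': 0 ⇒ 0;  out=∅∪out(0)=∅
  fail(7) 'c': from fail(0)=0 chase 'c': 0 ⇒ 0;  out=∅∪out(0)=∅
  fail(20) 'a': from fail(0)=0 chase 'a': 0 ⇒ 0;  out=∅∪out(0)=∅
  fail(2) 'da': from fail(1)=0 chase 'a': 0 ⇒ 20;  out=∅∪out(20)=∅
  fail(8) 'cd': from fail(7)=0 chase 'd': 0 ⇒ 1;  out=∅∪out(1)=∅
  fail(16) 'cb': from fail(7)=0 chase 'b': 0 ⇒ 0;  out=∅∪out(0)=∅
  fail(21) 'ac': from fail(20)=0 chase 'c': 0 ⇒ 7;  out=∅∪out(7)=∅
  fail(26) 'ad': from fail(20)=0 chase 'd': 0 ⇒ 1;  out=∅∪out(1)=∅
  fail(3) 'dac': from fail(2)=20 chase 'c': 20 ⇒ 21;  out=∅∪out(21)=∅
  fail(9) 'cdd': from fail(8)=1 chase 'd': 1→0 ⇒ 1;  out=∅∪out(1)=∅
  fail(12) 'daa': from fail(2)=20 chase 'a': 20→0 ⇒ 20;  out=∅∪out(20)=∅
  fail(17) 'cbd': from fail(16)=0 chase 'd': 0 ⇒ 1;  out=∅∪out(1)=∅
  fail(22) 'aca': from fail(21)=7 chase 'a': 7→0 ⇒ 20;  out=∅∪out(20)=∅
  fail(27) 'adb': from fail(26)=1 chase 'b': 1→0 ⇒ 0;  out=∅∪out(0)=∅
  fail(4) 'dacc': from fail(3)=21 chase 'c': 21→7→0 ⇒ 7;  out={1}∪out(7)={1}
  fail(10) 'cddb': from fail(9)=1 chase 'b': 1→0 ⇒ 0;  out={2}∪out(0)={2}
  fail(11) 'daca': from fail(3)=21 chase 'a': 21 ⇒ 22;  out={3}∪out(22)={3}
  fail(13) 'daac': from fail(12)=20 chase 'c': 20 ⇒ 21;  out=∅∪out(21)=∅
  fail(18) 'cbdd': from fail(17)=1 chase 'd': 1→0 ⇒ 1;  out=∅∪out(1)=∅
  fail(23) 'acad': from fail(22)=20 chase 'd': 20 ⇒ 26;  out=∅∪out(26)=∅
  fail(28) 'adbc': from fail(27)=0 chase 'c': 0 ⇒ 7;  out={7}∪out(7)={7}
  fail(5) 'daccd': from fail(4)=7 chase 'd': 7 ⇒ 8;  out=∅∪out(8)=∅
  fail(14) 'daaca': from fail(13)=21 chase 'a': 21 ⇒ 22;  out=∅∪out(22)=∅
  fail(19) 'cbddb': from fail(18)=1 chase 'b': 1→0 ⇒ 0;  out={5}∪out(0)={5}
  fail(24) 'acadb': from fail(23)=26 chase 'b': 26 ⇒ 27;  out=∅∪out(27)=∅
  fail(6) 'daccdd': from fail(5)=8 chase 'd': 8 ⇒ 9;  out={0}∪out(9)={0}
  fail(15) 'daacac': from fail(14)=22 chase 'c': 22→20 ⇒ 21;  out={4}∪out(21)={4}
  fail(25) 'acadbc': from fail(24)=27 chase 'c': 27 ⇒ 28;  out={6}∪out(28)={6,7}

Run:
pos 0 'c': at 7
pos 1 'b': at 16
pos 2 'd': at 17
pos 3 'd': at 18
pos 4 'b': at 19  emit P5@[0:4]
pos 5 'd': at 1 ·f
pos 6 'a': at 2
pos 7 'c': at 3
pos 8 'c': at 4  emit P1@[5:8]
pos 9 'd': at 5
pos 10 'd': at 6  emit P0@[5:10]
pos 11 'c': at 7 ·f
pos 12 'd': at 8
pos 13 'd': at 9
pos 14 'b': at 10  emit P2@[11:14]
pos 15 'd': at 1 ·f
pos 16 'c': at 7 ·f
pos 17 'b': at 16
pos 18 'd': at 17
pos 19 'd': at 18
pos 20 'b': at 19  emit P5@[16:20]
pos 21 'b': at 0 ·f
pos 22 'a': at 20
pos 23 'c': at 21
pos 24 'c': at 7 ·f
pos 25 'a': at 20 ·f
pos 26 'c': at 21
pos 27 'a': at 22
pos 28 'd': at 23
pos 29 'b': at 24
pos 30 'c': at 25  emit P6@[25:30],P7@[27:30]
pos 31 'c': at 7 ·f
pos 32 'c': at 7 ·f
pos 33 'd': at 8
pos 34 'a': at 2 ·f
pos 35 'c': at 3
pos 36 'a': at 11  emit P3@[33:36]
pos 37 'a': at 20 ·f
pos 38 'd': at 26
pos 39 'a': at 2 ·f
pos 40 'c': at 3
pos 41 'c': at 4  emit P1@[38:41]
pos 42 'd': at 5
pos 43 'd': at 6  emit P0@[38:43]
pos 44 'a': at 2 ·f
pos 45 'c': at 3
pos 46 'a': at 11  emit P3@[43:46]
pos 47 'd': at 23 ·f
pos 48 'b': at 24
pos 49 'c': at 25  emit P6@[44:49],P7@[46:49]
pos 50 'a': at 20 ·f
pos 51 'b': at 0 ·f
pos 52 'c': at 7

Matches: [[4,5],[8,1],[10,0],[14,2],[20,5],[30,6],[30,7],[36,3],[41,1],[43,0],[46,3],[49,6],[49,7]]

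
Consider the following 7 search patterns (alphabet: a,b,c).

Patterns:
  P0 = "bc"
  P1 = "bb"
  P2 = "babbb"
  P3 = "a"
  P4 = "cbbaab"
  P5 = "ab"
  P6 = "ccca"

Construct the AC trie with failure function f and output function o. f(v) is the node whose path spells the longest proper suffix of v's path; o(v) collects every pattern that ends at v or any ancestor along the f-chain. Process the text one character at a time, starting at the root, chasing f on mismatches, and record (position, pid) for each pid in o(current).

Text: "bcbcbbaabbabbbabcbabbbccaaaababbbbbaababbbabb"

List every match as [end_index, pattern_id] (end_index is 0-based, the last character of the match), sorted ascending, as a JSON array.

Build automaton:
Trie nodes:
  n0 'ε': a→8 b→1 c→9
  n1 'b': a→4 b→3 c→2
  n2 'bc': ·  [P0 ends]
  n3 'bb': ·  [P1 ends]
  n4 'ba': b→5
  n5 'bab': b→6
  n6 'babb': b→7
  n7 'babbb': ·  [P2 ends]
  n8 'a': b→15  [P3 ends]
  n9 'c': b→10 c→16
  n10 'cb': b→11
  n11 'cbb': a→12
  n12 'cbba': a→13
  n13 'cbbaa': b→14
  n14 'cbbaab': ·  [P4 ends]
  n15 'ab': ·  [P5 ends]
  n16 'cc': c→17
  n17 'ccc': a→18
  n18 'ccca': ·  [P6 ends]

Failure links (BFS by depth):
  fail(1) 'b': from fail(0)=0 chase 'b': 0 ⇒ 0;  out=∅∪out(0)=∅
  fail(8) 'a': from fail(0)=0 chase 'a': 0 ⇒ 0;  out={3}∪out(0)={3}
  fail(9) 'c': from fail(0)=0 chase 'c': 0 ⇒ 0;  out=∅∪out(0)=∅
  fail(2) 'bc': from fail(1)=0 chase 'c': 0 ⇒ 9;  out={0}∪out(9)={0}
  fail(3) 'bb': from fail(1)=0 chase 'b': 0 ⇒ 1;  out={1}∪out(1)={1}
  fail(4) 'ba': from fail(1)=0 chase 'a': 0 ⇒ 8;  out=∅∪out(8)={3}
  fail(10) 'cb': from fail(9)=0 chase 'b': 0 ⇒ 1;  out=∅∪out(1)=∅
  fail(15) 'ab': from fail(8)=0 chase 'b': 0 ⇒ 1;  out={5}∪out(1)={5}
  fail(16) 'cc': from fail(9)=0 chase 'c': 0 ⇒ 9;  out=∅∪out(9)=∅
  fail(5) 'bab': from fail(4)=8 chase 'b': 8 ⇒ 15;  out=∅∪out(15)={5}
  fail(11) 'cbb': from fail(10)=1 chase 'b': 1 ⇒ 3;  out=∅∪out(3)={1}
  fail(17) 'ccc': from fail(16)=9 chase 'c': 9 ⇒ 16;  out=∅∪out(16)=∅
  fail(6) 'babb': from fail(5)=15 chase 'b': 15→1 ⇒ 3;  out=∅∪out(3)={1}
  fail(12) 'cbba': from fail(11)=3 chase 'a': 3→1 ⇒ 4;  out=∅∪out(4)={3}
  fail(18) 'ccca': from fail(17)=16 chase 'a': 16→9→0 ⇒ 8;  out={6}∪out(8)={3,6}
  fail(7) 'babbb': from fail(6)=3 chase 'b': 3→1 ⇒ 3;  out={2}∪out(3)={1,2}
  fail(13) 'cbbaa': from fail(12)=4 chase 'a': 4→8→0 ⇒ 8;  out=∅∪out(8)={3}
  fail(14) 'cbbaab': from fail(13)=8 chase 'b': 8 ⇒ 15;  out={4}∪out(15)={4,5}

Text stream:
i=0 'b': node 0→1
i=1 'c': node 1→2  emit P0@[0:1]
i=2 'b': node 2→10 (fail-walked)
i=3 'c': node 10→2 (fail-walked)  emit P0@[2:3]
i=4 'b': node 2→10 (fail-walked)
i=5 'b': node 10→11  emit P1@[4:5]
i=6 'a': node 11→12  emit P3@[6:6]
i=7 'a': node 12→13  emit P3@[7:7]
i=8 'b': node 13→14  emit P4@[3:8],P5@[7:8]
i=9 'b': node 14→3 (fail-walked)  emit P1@[8:9]
i=10 'a': node 3→4 (fail-walked)  emit P3@[10:10]
i=11 'b': node 4→5  emit P5@[10:11]
i=12 'b': node 5→6  emit P1@[11:12]
i=13 'b': node 6→7  emit P1@[12:13],P2@[9:13]
i=14 'a': node 7→4 (fail-walked)  emit P3@[14:14]
i=15 'b': node 4→5  emit P5@[14:15]
i=16 'c': node 5→2 (fail-walked)  emit P0@[15:16]
i=17 'b': node 2→10 (fail-walked)
i=18 'a': node 10→4 (fail-walked)  emit P3@[18:18]
i=19 'b': node 4→5  emit P5@[18:19]
i=20 'b': node 5→6  emit P1@[19:20]
i=21 'b': node 6→7  emit P1@[20:21],P2@[17:21]
i=22 'c': node 7→2 (fail-walked)  emit P0@[21:22]
i=23 'c': node 2→16 (fail-walked)
i=24 'a': node 16→8 (fail-walked)  emit P3@[24:24]
i=25 'a': node 8→8 (fail-walked)  emit P3@[25:25]
i=26 'a': node 8→8 (fail-walked)  emit P3@[26:26]
i=27 'a': node 8→8 (fail-walked)  emit P3@[27:27]
i=28 'b': node 8→15  emit P5@[27:28]
i=29 'a': node 15→4 (fail-walked)  emit P3@[29:29]
i=30 'b': node 4→5  emit P5@[29:30]
i=31 'b': node 5→6  emit P1@[30:31]
i=32 'b': node 6→7  emit P1@[31:32],P2@[28:32]
i=33 'b': node 7→3 (fail-walked)  emit P1@[32:33]
i=34 'b': node 3→3 (fail-walked)  emit P1@[33:34]
i=35 'a': node 3→4 (fail-walked)  emit P3@[35:35]
i=36 'a': node 4→8 (fail-walked)  emit P3@[36:36]
i=37 'b': node 8→15  emit P5@[36:37]
i=38 'a': node 15→4 (fail-walked)  emit P3@[38:38]
i=39 'b': node 4→5  emit P5@[38:39]
i=40 'b': node 5→6  emit P1@[39:40]
i=41 'b': node 6→7  emit P1@[40:41],P2@[37:41]
i=42 'a': node 7→4 (fail-walked)  emit P3@[42:42]
i=43 'b': node 4→5  emit P5@[42:43]
i=44 'b': node 5→6  emit P1@[43:44]

Result: [[1,0],[3,0],[5,1],[6,3],[7,3],[8,4],[8,5],[9,1],[10,3],[11,5],[12,1],[13,1],[13,2],[14,3],[15,5],[16,0],[18,3],[19,5],[20,1],[21,1],[21,2],[22,0],[24,3],[25,3],[26,3],[27,3],[28,5],[29,3],[30,5],[31,1],[32,1],[32,2],[33,1],[34,1],[35,3],[36,3],[37,5],[38,3],[39,5],[40,1],[41,1],[41,2],[42,3],[43,5],[44,1]]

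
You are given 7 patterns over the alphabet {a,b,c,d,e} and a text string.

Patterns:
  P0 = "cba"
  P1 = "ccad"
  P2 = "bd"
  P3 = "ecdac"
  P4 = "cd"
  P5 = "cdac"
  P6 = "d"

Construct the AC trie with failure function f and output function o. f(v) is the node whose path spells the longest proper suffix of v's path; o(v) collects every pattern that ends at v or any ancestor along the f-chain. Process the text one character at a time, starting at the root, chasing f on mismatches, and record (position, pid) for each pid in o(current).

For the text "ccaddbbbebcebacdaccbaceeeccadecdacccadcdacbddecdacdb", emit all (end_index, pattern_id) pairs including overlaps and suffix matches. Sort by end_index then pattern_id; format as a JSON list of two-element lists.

Construct AC machine:
Trie (insert patterns):
  0='ε' goto b→7 c→1 d→17 e→9
  1='c' goto b→2 c→4 d→14
  2='cb' goto a→3
  3='cba' goto ·  [P0 ends]
  4='cc' goto a→5
  5='cca' goto d→6
  6='ccad' goto ·  [P1 ends]
  7='b' goto d→8
  8='bd' goto ·  [P2 ends]
  9='e' goto c→10
  10='ec' goto d→11
  11='ecd' goto a→12
  12='ecda' goto c→13
  13='ecdac' goto ·  [P3 ends]
  14='cd' goto a→15  [P4 ends]
  15='cda' goto c→16
  16='cdac' goto ·  [P5 ends]
  17='d' goto ·  [P6 ends]

Failure links (BFS by depth):
  fail(1) 'c': from fail(0)=0 chase 'c': 0 ⇒ 0;  out=∅∪out(0)=∅
  fail(7) 'b': from fail(0)=0 chase 'b': 0 ⇒ 0;  out=∅∪out(0)=∅
  fail(9) 'e': from fail(0)=0 chase 'e': 0 ⇒ 0;  out=∅∪out(0)=∅
  fail(17) 'd': from fail(0)=0 chase 'd': 0 ⇒ 0;  out={6}∪out(0)={6}
  fail(2) 'cb': from fail(1)=0 chase 'b': 0 ⇒ 7;  out=∅∪out(7)=∅
  fail(4) 'cc': from fail(1)=0 chase 'c': 0 ⇒ 1;  out=∅∪out(1)=∅
  fail(8) 'bd': from fail(7)=0 chase 'd': 0 ⇒ 17;  out={2}∪out(17)={2,6}
  fail(10) 'ec': from fail(9)=0 chase 'c': 0 ⇒ 1;  out=∅∪out(1)=∅
  fail(14) 'cd': from fail(1)=0 chase 'd': 0 ⇒ 17;  out={4}∪out(17)={4,6}
  fail(3) 'cba': from fail(2)=7 chase 'a': 7→0 ⇒ 0;  out={0}∪out(0)={0}
  fail(5) 'cca': from fail(4)=1 chase 'a': 1→0 ⇒ 0;  out=∅∪out(0)=∅
  fail(11) 'ecd': from fail(10)=1 chase 'd': 1 ⇒ 14;  out=∅∪out(14)={4,6}
  fail(15) 'cda': from fail(14)=17 chase 'a': 17→0 ⇒ 0;  out=∅∪out(0)=∅
  fail(6) 'ccad': from fail(5)=0 chase 'd': 0 ⇒ 17;  out={1}∪out(17)={1,6}
  fail(12) 'ecda': from fail(11)=14 chase 'a': 14 ⇒ 15;  out=∅∪out(15)=∅
  fail(16) 'cdac': from fail(15)=0 chase 'c': 0 ⇒ 1;  out={5}∪out(1)={5}
  fail(13) 'ecdac': from fail(12)=15 chase 'c': 15 ⇒ 16;  out={3}∪out(16)={3,5}

Text stream:
i=0 'c': node 0→1
i=1 'c': node 1→4
i=2 'a': node 4→5
i=3 'd': node 5→6  → match P1@[0:3],P6@[3:3]
i=4 'd': node 6→17 (via fail)  → match P6@[4:4]
i=5 'b': node 17→7 (via fail)
i=6 'b': node 7→7 (via fail)
i=7 'b': node 7→7 (via fail)
i=8 'e': node 7→9 (via fail)
i=9 'b': node 9→7 (via fail)
i=10 'c': node 7→1 (via fail)
i=11 'e': node 1→9 (via fail)
i=12 'b': node 9→7 (via fail)
i=13 'a': node 7→0 (via fail)
i=14 'c': node 0→1
i=15 'd': node 1→14  → match P4@[14:15],P6@[15:15]
i=16 'a': node 14→15
i=17 'c': node 15→16  → match P5@[14:17]
i=18 'c': node 16→4 (via fail)
i=19 'b': node 4→2 (via fail)
i=20 'a': node 2→3  → match P0@[18:20]
i=21 'c': node 3→1 (via fail)
i=22 'e': node 1→9 (via fail)
i=23 'e': node 9→9 (via fail)
i=24 'e': node 9→9 (via fail)
i=25 'c': node 9→10
i=26 'c': node 10→4 (via fail)
i=27 'a': node 4→5
i=28 'd': node 5→6  → match P1@[25:28],P6@[28:28]
i=29 'e': node 6→9 (via fail)
i=30 'c': node 9→10
i=31 'd': node 10→11  → match P4@[30:31],P6@[31:31]
i=32 'a': node 11→12
i=33 'c': node 12→13  → match P3@[29:33],P5@[30:33]
i=34 'c': node 13→4 (via fail)
i=35 'c': node 4→4 (via fail)
i=36 'a': node 4→5
i=37 'd': node 5→6  → match P1@[34:37],P6@[37:37]
i=38 'c': node 6→1 (via fail)
i=39 'd': node 1→14  → match P4@[38:39],P6@[39:39]
i=40 'a': node 14→15
i=41 'c': node 15→16  → match P5@[38:41]
i=42 'b': node 16→2 (via fail)
i=43 'd': node 2→8 (via fail)  → match P2@[42:43],P6@[43:43]
i=44 'd': node 8→17 (via fail)  → match P6@[44:44]
i=45 'e': node 17→9 (via fail)
i=46 'c': node 9→10
i=47 'd': node 10→11  → match P4@[46:47],P6@[47:47]
i=48 'a': node 11→12
i=49 'c': node 12→13  → match P3@[45:49],P5@[46:49]
i=50 'd': node 13→14 (via fail)  → match P4@[49:50],P6@[50:50]
i=51 'b': node 14→7 (via fail)

Result: [[3,1],[3,6],[4,6],[15,4],[15,6],[17,5],[20,0],[28,1],[28,6],[31,4],[31,6],[33,3],[33,5],[37,1],[37,6],[39,4],[39,6],[41,5],[43,2],[43,6],[44,6],[47,4],[47,6],[49,3],[49,5],[50,4],[50,6]]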